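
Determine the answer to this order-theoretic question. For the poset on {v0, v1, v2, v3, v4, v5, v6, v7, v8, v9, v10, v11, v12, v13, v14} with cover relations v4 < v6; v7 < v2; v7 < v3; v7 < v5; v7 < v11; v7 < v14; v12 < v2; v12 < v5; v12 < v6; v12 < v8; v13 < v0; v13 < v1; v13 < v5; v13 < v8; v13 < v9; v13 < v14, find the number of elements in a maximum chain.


A chain is a totally ordered subset; we count the number of elements in a maximum chain.
Compute, for each element x, the size of the longest chain ending at x:
  v4: 1
  v7: 1
  v10: 1
  v12: 1
  v13: 1
  v0: 2
  ...
A maximum chain: v13 < v0
Number of elements in the longest chain: 2


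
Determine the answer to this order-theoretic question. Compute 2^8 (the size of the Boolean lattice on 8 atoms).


Power set = 2^n.
2^8 = 256


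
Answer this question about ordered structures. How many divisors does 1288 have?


Divisors of 1288: [1, 2, 4, 7, 8, 14, 23, 28, 46, 56, 92, 161, 184, 322, 644, 1288]
Count: 16


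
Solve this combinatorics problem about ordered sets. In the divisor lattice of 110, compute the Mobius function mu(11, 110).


In a divisor lattice, mu(a,b) = mu(b/a) where mu is the classical Mobius function.
b/a = 110/11 = 10
Prime factorization of 10: primes [2, 5]
10 is squarefree with 2 prime factor(s), so mu(10) = (-1)^2 = 1


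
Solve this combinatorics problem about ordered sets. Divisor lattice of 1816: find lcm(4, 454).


In a divisor lattice, join = lcm (least common multiple).
gcd(4,454) = 2
lcm(4,454) = 4*454/gcd = 1816/2 = 908


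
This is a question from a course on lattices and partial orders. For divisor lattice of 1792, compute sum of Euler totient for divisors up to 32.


Divisors of 1792 up to 32: [1, 2, 4, 7, 8, 14, 16, 28, 32]
phi values: [1, 1, 2, 6, 4, 6, 8, 12, 16]
Sum = 56


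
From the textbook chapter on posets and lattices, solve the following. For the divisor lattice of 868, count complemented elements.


An element a is complemented if some b has a meet b = bottom, a join b = top.
a is complemented iff gcd(a, n/a)=1, i.e. a is a unitary divisor of 868.
Complemented elements: 1, 4, 7, 28, 31, 124, ... (2 more)
Count: 8


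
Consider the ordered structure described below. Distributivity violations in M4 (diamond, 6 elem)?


Distributive law: a ^ (b v c) = (a ^ b) v (a ^ c).
Check all 6^3 = 216 ordered triples (a,b,c).
  e.g. a=a1, b=a2, c=a3: lhs=a1 != rhs=0
  e.g. a=a1, b=a2, c=a4: lhs=a1 != rhs=0
Total violating triples: 24


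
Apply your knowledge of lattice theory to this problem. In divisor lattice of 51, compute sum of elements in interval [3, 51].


Interval [3,51] in divisors of 51: [3, 51]
Sum = 54


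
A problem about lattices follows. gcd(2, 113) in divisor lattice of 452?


Meet=gcd.
gcd(2,113)=1


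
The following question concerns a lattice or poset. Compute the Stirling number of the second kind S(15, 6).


S(n,k) = k*S(n-1,k) + S(n-1,k-1).
S(14,6) = 63436373, S(14,5) = 40075035
S(15,6) = 6*63436373 + 40075035 = 380618238 + 40075035
S(15,6) = 420693273


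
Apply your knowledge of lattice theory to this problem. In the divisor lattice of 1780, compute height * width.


Height = length of longest chain minus 1; width = size of largest antichain.
A maximum chain: 1 | 89 | 445 | 890 | 1780  (height 4).
A maximum antichain: {4, 10, 178, 445}  (width 4).
Product = 4 * 4 = 16


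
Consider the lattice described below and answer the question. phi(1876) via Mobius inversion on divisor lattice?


phi(n) = n * prod_{p|n} (1 - 1/p).
Prime divisors of 1876: [2, 7, 67]
phi(1876) = 1876 * (1 - 1/2) * (1 - 1/7) * (1 - 1/67)
phi(1876) = 792


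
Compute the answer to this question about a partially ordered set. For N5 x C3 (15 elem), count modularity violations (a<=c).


Modular law: if a <= c then a v (b ^ c) = (a v b) ^ c.
Check all triples (a,b,c) with a <= c among 15 elements.
  e.g. a=(a,0), b=(c,0), c=(b,0): lhs=(a,0) != rhs=(b,0)
  e.g. a=(a,0), b=(c,1), c=(b,0): lhs=(a,0) != rhs=(b,0)
Total violating triples: 18


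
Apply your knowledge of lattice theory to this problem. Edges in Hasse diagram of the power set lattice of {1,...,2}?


A cover relation a -< b holds when a < b with no c strictly between.
Cover relations:
  {} -< {1}
  {} -< {2}
  {1} -< {1,2}
  {2} -< {1,2}
Total: 4


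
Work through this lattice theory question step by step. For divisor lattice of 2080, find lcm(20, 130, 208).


In a divisor lattice, join = lcm (least common multiple).
Compute lcm iteratively: start with first element, then lcm(current, next).
Elements: [20, 130, 208]
lcm(20,130) = 260
lcm(260,208) = 1040
Final lcm = 1040


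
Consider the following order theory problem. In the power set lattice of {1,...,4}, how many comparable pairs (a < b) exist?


A comparable pair {a,b} has a < b or b < a in the order.
Count unordered pairs where one element is strictly below the other.
Examples: {{},{1}}, {{},{2}}, {{},{3}}, {{},{4}}, ...
Total comparable pairs: 65


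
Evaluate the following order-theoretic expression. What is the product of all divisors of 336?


Divisors of 336: [1, 2, 3, 4, 6, 7, 8, 12, 14, 16, 21, 24, 28, 42, 48, 56, 84, 112, 168, 336]
Product = n^(d(n)/2) = 336^(20/2)
Product = 18339723085451720682110976


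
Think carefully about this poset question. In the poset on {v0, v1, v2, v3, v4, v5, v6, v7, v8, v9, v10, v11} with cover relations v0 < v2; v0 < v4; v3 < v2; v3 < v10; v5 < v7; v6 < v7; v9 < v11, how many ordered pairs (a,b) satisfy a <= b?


The order relation is {(a,b) : a <= b}, reflexive so it includes (a,a).
Examples: (v0,v0), (v0,v2), (v0,v4), (v1,v1), (v10,v10), ...
Total ordered pairs: 19


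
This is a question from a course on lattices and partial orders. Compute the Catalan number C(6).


C(n) = C(2n, n) / (n+1).
C(12, 6) = 924
C(6) = 924 / 7 = 132


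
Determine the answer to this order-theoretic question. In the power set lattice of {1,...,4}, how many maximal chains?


A maximal chain goes from the minimum element to a maximal element via cover relations.
Counting all min-to-max paths in the cover graph.
Total maximal chains: 24


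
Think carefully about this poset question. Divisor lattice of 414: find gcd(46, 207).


In a divisor lattice, meet = gcd (greatest common divisor).
By Euclidean algorithm or factoring: gcd(46,207) = 23


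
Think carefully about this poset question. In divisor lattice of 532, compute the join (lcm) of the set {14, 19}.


In a divisor lattice, join = lcm (least common multiple).
Compute lcm iteratively: start with first element, then lcm(current, next).
Elements: [14, 19]
lcm(14,19) = 266
Final lcm = 266


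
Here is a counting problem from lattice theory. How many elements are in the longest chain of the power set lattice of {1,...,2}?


A chain is a totally ordered subset; we count the number of elements in a maximum chain.
Compute, for each element x, the size of the longest chain ending at x:
  {}: 1
  {1}: 2
  {2}: 2
  {1,2}: 3
A maximum chain: {} < {1} < {1,2}
Number of elements in the longest chain: 3


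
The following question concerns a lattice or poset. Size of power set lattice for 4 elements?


Power set = 2^n.
2^4 = 16


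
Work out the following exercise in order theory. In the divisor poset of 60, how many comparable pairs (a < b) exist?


A comparable pair {a,b} has a < b or b < a in the order.
Count unordered pairs where one element is strictly below the other.
Examples: {1,2}, {1,3}, {1,4}, {1,5}, ...
Total comparable pairs: 42


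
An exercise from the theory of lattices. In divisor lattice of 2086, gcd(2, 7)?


Meet=gcd.
gcd(2,7)=1


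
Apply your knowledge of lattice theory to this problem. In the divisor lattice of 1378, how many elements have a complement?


An element a is complemented if some b has a meet b = bottom, a join b = top.
a is complemented iff gcd(a, n/a)=1, i.e. a is a unitary divisor of 1378.
Complemented elements: 1, 2, 13, 26, 53, 106, ... (2 more)
Count: 8


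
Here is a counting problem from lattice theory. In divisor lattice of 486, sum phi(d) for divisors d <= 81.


Divisors of 486 up to 81: [1, 2, 3, 6, 9, 18, 27, 54, 81]
phi values: [1, 1, 2, 2, 6, 6, 18, 18, 54]
Sum = 108


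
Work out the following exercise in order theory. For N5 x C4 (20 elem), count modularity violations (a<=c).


Modular law: if a <= c then a v (b ^ c) = (a v b) ^ c.
Check all triples (a,b,c) with a <= c among 20 elements.
  e.g. a=(a,0), b=(c,0), c=(b,0): lhs=(a,0) != rhs=(b,0)
  e.g. a=(a,0), b=(c,1), c=(b,0): lhs=(a,0) != rhs=(b,0)
Total violating triples: 40


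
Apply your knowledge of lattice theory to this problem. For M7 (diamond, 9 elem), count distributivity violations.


Distributive law: a ^ (b v c) = (a ^ b) v (a ^ c).
Check all 9^3 = 729 ordered triples (a,b,c).
  e.g. a=a1, b=a2, c=a3: lhs=a1 != rhs=0
  e.g. a=a1, b=a2, c=a4: lhs=a1 != rhs=0
Total violating triples: 210


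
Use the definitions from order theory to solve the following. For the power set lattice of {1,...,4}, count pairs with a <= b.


The order relation is {(a,b) : a <= b}, reflexive so it includes (a,a).
Examples: ({},{}), ({},{1,2}), ({},{1,2,3}), ({},{1,2,3,4}), ({},{1,2,4}), ...
Total ordered pairs: 81


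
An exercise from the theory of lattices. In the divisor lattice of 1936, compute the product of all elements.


Divisors of 1936: [1, 2, 4, 8, 11, 16, 22, 44, 88, 121, 176, 242, 484, 968, 1936]
Product = n^(d(n)/2) = 1936^(15/2)
Product = 4485286068729022118887424


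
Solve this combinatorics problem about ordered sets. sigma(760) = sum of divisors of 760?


sigma(n) = sum of divisors.
Divisors of 760: [1, 2, 4, 5, 8, 10, 19, 20, 38, 40, 76, 95, 152, 190, 380, 760]
Sum = 1800


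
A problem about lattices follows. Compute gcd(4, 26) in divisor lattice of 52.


In a divisor lattice, meet = gcd (greatest common divisor).
By Euclidean algorithm or factoring: gcd(4,26) = 2


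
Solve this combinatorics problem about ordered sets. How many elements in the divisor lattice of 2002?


Divisors of 2002: [1, 2, 7, 11, 13, 14, 22, 26, 77, 91, 143, 154, 182, 286, 1001, 2002]
Count: 16


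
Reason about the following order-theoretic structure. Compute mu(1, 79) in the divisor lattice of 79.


In a divisor lattice, mu(a,b) = mu(b/a) where mu is the classical Mobius function.
b/a = 79/1 = 79
Prime factorization of 79: primes [79]
79 is squarefree with 1 prime factor(s), so mu(79) = (-1)^1 = -1


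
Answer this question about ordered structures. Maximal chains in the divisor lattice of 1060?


A maximal chain goes from the minimum element to a maximal element via cover relations.
Counting all min-to-max paths in the cover graph.
Total maximal chains: 12


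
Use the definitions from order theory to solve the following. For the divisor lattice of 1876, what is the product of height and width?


Height = length of longest chain minus 1; width = size of largest antichain.
A maximum chain: 1 | 67 | 469 | 938 | 1876  (height 4).
A maximum antichain: {4, 14, 134, 469}  (width 4).
Product = 4 * 4 = 16


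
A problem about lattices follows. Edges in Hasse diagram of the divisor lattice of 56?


A cover relation a -< b holds when a < b with no c strictly between.
Cover relations:
  1 -< 2
  1 -< 7
  2 -< 4
  2 -< 14
  4 -< 8
  4 -< 28
  7 -< 14
  8 -< 56
  ...2 more
Total: 10


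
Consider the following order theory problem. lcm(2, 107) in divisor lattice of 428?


Join=lcm.
gcd(2,107)=1
lcm=214


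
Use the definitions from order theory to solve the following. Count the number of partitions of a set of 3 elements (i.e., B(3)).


B(n) = number of set partitions of an n-element set.
B(n) satisfies the recurrence: B(n+1) = sum_k C(n,k)*B(k).
B(3) = 5


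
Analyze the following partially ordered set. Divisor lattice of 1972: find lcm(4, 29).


In a divisor lattice, join = lcm (least common multiple).
gcd(4,29) = 1
lcm(4,29) = 4*29/gcd = 116/1 = 116


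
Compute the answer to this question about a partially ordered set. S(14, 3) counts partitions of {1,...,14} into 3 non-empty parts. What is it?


S(n,k) = k*S(n-1,k) + S(n-1,k-1).
S(13,3) = 261625, S(13,2) = 4095
S(14,3) = 3*261625 + 4095 = 784875 + 4095
S(14,3) = 788970


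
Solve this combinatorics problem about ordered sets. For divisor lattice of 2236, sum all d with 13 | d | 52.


Interval [13,52] in divisors of 2236: [13, 26, 52]
Sum = 91


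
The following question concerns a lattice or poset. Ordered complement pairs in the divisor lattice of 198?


Complement pair (a,b): a meet b = bottom, a join b = top.
Here: gcd(a,b)=1 and lcm(a,b)=198, i.e. a*b=198 with a,b coprime.
Pairs found: (1,198), (2,99), (9,22), (11,18), ... (4 more)
Total ordered pairs: 8


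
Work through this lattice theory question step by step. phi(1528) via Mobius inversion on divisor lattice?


phi(n) = n * prod_{p|n} (1 - 1/p).
Prime divisors of 1528: [2, 191]
phi(1528) = 1528 * (1 - 1/2) * (1 - 1/191)
phi(1528) = 760


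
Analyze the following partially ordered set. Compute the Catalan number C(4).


C(n) = C(2n, n) / (n+1).
C(8, 4) = 70
C(4) = 70 / 5 = 14


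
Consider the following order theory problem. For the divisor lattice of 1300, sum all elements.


sigma(n) = sum of divisors.
Divisors of 1300: [1, 2, 4, 5, 10, 13, 20, 25, 26, 50, 52, 65, 100, 130, 260, 325, 650, 1300]
Sum = 3038


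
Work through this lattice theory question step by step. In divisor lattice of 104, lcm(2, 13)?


Join=lcm.
gcd(2,13)=1
lcm=26


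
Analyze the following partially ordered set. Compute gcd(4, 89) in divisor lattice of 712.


In a divisor lattice, meet = gcd (greatest common divisor).
By Euclidean algorithm or factoring: gcd(4,89) = 1


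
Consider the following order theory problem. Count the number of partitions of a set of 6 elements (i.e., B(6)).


B(n) = number of set partitions of an n-element set.
B(n) satisfies the recurrence: B(n+1) = sum_k C(n,k)*B(k).
B(6) = 203


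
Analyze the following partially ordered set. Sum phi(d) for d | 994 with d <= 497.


Divisors of 994 up to 497: [1, 2, 7, 14, 71, 142, 497]
phi values: [1, 1, 6, 6, 70, 70, 420]
Sum = 574


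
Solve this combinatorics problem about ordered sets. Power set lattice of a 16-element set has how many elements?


Power set = 2^n.
2^16 = 65536


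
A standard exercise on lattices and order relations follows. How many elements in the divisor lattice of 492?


Divisors of 492: [1, 2, 3, 4, 6, 12, 41, 82, 123, 164, 246, 492]
Count: 12


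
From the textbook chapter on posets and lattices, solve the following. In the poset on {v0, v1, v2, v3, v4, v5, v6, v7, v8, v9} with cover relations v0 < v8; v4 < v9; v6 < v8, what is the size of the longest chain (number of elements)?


A chain is a totally ordered subset; we count the number of elements in a maximum chain.
Compute, for each element x, the size of the longest chain ending at x:
  v0: 1
  v1: 1
  v2: 1
  v3: 1
  v4: 1
  v5: 1
  ...
A maximum chain: v0 < v8
Number of elements in the longest chain: 2


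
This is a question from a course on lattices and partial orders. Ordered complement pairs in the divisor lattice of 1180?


Complement pair (a,b): a meet b = bottom, a join b = top.
Here: gcd(a,b)=1 and lcm(a,b)=1180, i.e. a*b=1180 with a,b coprime.
Pairs found: (1,1180), (4,295), (5,236), (20,59), ... (4 more)
Total ordered pairs: 8


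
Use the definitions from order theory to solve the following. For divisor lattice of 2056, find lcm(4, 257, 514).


In a divisor lattice, join = lcm (least common multiple).
Compute lcm iteratively: start with first element, then lcm(current, next).
Elements: [4, 257, 514]
lcm(4,257) = 1028
lcm(1028,514) = 1028
Final lcm = 1028


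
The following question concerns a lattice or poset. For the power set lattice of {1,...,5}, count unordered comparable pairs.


A comparable pair {a,b} has a < b or b < a in the order.
Count unordered pairs where one element is strictly below the other.
Examples: {{},{1}}, {{},{2}}, {{},{3}}, {{},{4}}, ...
Total comparable pairs: 211


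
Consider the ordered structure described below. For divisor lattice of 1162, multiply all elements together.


Divisors of 1162: [1, 2, 7, 14, 83, 166, 581, 1162]
Product = n^(d(n)/2) = 1162^(8/2)
Product = 1823158859536


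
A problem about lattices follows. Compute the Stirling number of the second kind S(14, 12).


S(n,k) = k*S(n-1,k) + S(n-1,k-1).
S(13,12) = 78, S(13,11) = 2431
S(14,12) = 12*78 + 2431 = 936 + 2431
S(14,12) = 3367


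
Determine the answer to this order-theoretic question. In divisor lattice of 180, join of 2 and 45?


In a divisor lattice, join = lcm (least common multiple).
gcd(2,45) = 1
lcm(2,45) = 2*45/gcd = 90/1 = 90


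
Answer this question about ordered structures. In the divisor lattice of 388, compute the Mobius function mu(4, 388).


In a divisor lattice, mu(a,b) = mu(b/a) where mu is the classical Mobius function.
b/a = 388/4 = 97
Prime factorization of 97: primes [97]
97 is squarefree with 1 prime factor(s), so mu(97) = (-1)^1 = -1


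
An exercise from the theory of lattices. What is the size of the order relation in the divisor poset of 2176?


The order relation is {(a,b) : a <= b}, reflexive so it includes (a,a).
Examples: (1,1), (1,1088), (1,128), (1,136), (1,16), ...
Total ordered pairs: 108


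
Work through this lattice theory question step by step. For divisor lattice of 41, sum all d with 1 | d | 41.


Interval [1,41] in divisors of 41: [1, 41]
Sum = 42


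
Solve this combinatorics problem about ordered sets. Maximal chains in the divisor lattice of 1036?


A maximal chain goes from the minimum element to a maximal element via cover relations.
Counting all min-to-max paths in the cover graph.
Total maximal chains: 12


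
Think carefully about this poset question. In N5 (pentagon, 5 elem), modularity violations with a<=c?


Modular law: if a <= c then a v (b ^ c) = (a v b) ^ c.
Check all triples (a,b,c) with a <= c among 5 elements.
  e.g. a=a, b=c, c=b: lhs=a != rhs=b
Total violating triples: 1


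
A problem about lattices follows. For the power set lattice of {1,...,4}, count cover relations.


A cover relation a -< b holds when a < b with no c strictly between.
Cover relations:
  {} -< {1}
  {} -< {2}
  {} -< {3}
  {} -< {4}
  {1} -< {1,2}
  {1} -< {1,3}
  {1} -< {1,4}
  {2} -< {1,2}
  ...24 more
Total: 32


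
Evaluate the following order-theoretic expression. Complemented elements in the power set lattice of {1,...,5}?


An element a is complemented if some b has a meet b = bottom, a join b = top.
every subset A has complement S\A, so all elements are complemented.
Complemented elements: {}, {1}, {2}, {3}, {4}, {5}, ... (26 more)
Count: 32


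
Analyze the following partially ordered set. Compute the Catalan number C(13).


C(n) = C(2n, n) / (n+1).
C(26, 13) = 10400600
C(13) = 10400600 / 14 = 742900


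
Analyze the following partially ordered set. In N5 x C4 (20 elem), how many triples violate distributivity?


Distributive law: a ^ (b v c) = (a ^ b) v (a ^ c).
Check all 20^3 = 8000 ordered triples (a,b,c).
  e.g. a=(b,0), b=(a,0), c=(c,0): lhs=(b,0) != rhs=(a,0)
  e.g. a=(b,0), b=(a,0), c=(c,1): lhs=(b,0) != rhs=(a,0)
Total violating triples: 128


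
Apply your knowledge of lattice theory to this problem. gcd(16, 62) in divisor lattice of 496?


Meet=gcd.
gcd(16,62)=2


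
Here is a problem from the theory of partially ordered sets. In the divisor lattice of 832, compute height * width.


Height = length of longest chain minus 1; width = size of largest antichain.
A maximum chain: 1 | 13 | 26 | 52 | 104 | 208 | 416 | 832  (height 7).
A maximum antichain: {2, 13}  (width 2).
Product = 7 * 2 = 14


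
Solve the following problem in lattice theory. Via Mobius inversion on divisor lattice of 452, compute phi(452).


phi(n) = n * prod_{p|n} (1 - 1/p).
Prime divisors of 452: [2, 113]
phi(452) = 452 * (1 - 1/2) * (1 - 1/113)
phi(452) = 224


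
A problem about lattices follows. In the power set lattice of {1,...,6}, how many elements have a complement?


An element a is complemented if some b has a meet b = bottom, a join b = top.
every subset A has complement S\A, so all elements are complemented.
Complemented elements: {}, {1}, {2}, {3}, {4}, {5}, ... (58 more)
Count: 64


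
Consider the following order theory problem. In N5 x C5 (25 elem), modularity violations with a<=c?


Modular law: if a <= c then a v (b ^ c) = (a v b) ^ c.
Check all triples (a,b,c) with a <= c among 25 elements.
  e.g. a=(a,0), b=(c,0), c=(b,0): lhs=(a,0) != rhs=(b,0)
  e.g. a=(a,0), b=(c,1), c=(b,0): lhs=(a,0) != rhs=(b,0)
Total violating triples: 75


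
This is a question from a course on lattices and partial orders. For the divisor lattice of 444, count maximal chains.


A maximal chain goes from the minimum element to a maximal element via cover relations.
Counting all min-to-max paths in the cover graph.
Total maximal chains: 12


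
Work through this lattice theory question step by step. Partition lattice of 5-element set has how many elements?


B(n) = number of set partitions of an n-element set.
B(n) satisfies the recurrence: B(n+1) = sum_k C(n,k)*B(k).
B(5) = 52


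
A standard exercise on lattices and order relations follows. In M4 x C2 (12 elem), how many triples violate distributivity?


Distributive law: a ^ (b v c) = (a ^ b) v (a ^ c).
Check all 12^3 = 1728 ordered triples (a,b,c).
  e.g. a=(a1,0), b=(a2,0), c=(a3,0): lhs=(a1,0) != rhs=(0,0)
  e.g. a=(a1,0), b=(a2,0), c=(a3,1): lhs=(a1,0) != rhs=(0,0)
Total violating triples: 192


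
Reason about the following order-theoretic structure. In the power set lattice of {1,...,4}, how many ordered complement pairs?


Complement pair (a,b): a meet b = bottom, a join b = top.
Here: A intersect B = {} and A union B = {1,...,4}.
Pairs found: ({},{1,2,3,4}), ({1},{2,3,4}), ({2},{1,3,4}), ({3},{1,2,4}), ... (12 more)
Total ordered pairs: 16


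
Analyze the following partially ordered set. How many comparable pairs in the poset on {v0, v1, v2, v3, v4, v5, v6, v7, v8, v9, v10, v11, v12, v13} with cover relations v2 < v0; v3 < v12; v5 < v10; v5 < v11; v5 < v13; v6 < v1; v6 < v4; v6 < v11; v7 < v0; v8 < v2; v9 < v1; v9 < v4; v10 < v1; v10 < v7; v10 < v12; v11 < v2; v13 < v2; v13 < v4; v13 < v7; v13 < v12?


A comparable pair {a,b} has a < b or b < a in the order.
Count unordered pairs where one element is strictly below the other.
Examples: {v0,v2}, {v0,v5}, {v0,v6}, {v0,v7}, ...
Total comparable pairs: 32


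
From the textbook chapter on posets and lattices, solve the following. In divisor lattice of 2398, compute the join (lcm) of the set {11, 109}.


In a divisor lattice, join = lcm (least common multiple).
Compute lcm iteratively: start with first element, then lcm(current, next).
Elements: [11, 109]
lcm(11,109) = 1199
Final lcm = 1199


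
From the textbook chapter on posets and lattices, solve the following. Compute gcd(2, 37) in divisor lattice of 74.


In a divisor lattice, meet = gcd (greatest common divisor).
By Euclidean algorithm or factoring: gcd(2,37) = 1


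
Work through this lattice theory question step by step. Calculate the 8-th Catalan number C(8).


C(n) = C(2n, n) / (n+1).
C(16, 8) = 12870
C(8) = 12870 / 9 = 1430


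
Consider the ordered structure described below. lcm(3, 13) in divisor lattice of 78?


Join=lcm.
gcd(3,13)=1
lcm=39


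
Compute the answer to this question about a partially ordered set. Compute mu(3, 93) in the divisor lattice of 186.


In a divisor lattice, mu(a,b) = mu(b/a) where mu is the classical Mobius function.
b/a = 93/3 = 31
Prime factorization of 31: primes [31]
31 is squarefree with 1 prime factor(s), so mu(31) = (-1)^1 = -1


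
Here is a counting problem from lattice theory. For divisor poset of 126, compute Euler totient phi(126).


phi(n) = n * prod_{p|n} (1 - 1/p).
Prime divisors of 126: [2, 3, 7]
phi(126) = 126 * (1 - 1/2) * (1 - 1/3) * (1 - 1/7)
phi(126) = 36


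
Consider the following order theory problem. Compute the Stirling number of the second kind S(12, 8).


S(n,k) = k*S(n-1,k) + S(n-1,k-1).
S(11,8) = 11880, S(11,7) = 63987
S(12,8) = 8*11880 + 63987 = 95040 + 63987
S(12,8) = 159027


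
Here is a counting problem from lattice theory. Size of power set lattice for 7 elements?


Power set = 2^n.
2^7 = 128


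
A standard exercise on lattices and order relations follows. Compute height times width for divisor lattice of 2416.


Height = length of longest chain minus 1; width = size of largest antichain.
A maximum chain: 1 | 151 | 302 | 604 | 1208 | 2416  (height 5).
A maximum antichain: {2, 151}  (width 2).
Product = 5 * 2 = 10


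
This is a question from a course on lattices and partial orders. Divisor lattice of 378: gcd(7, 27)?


Meet=gcd.
gcd(7,27)=1


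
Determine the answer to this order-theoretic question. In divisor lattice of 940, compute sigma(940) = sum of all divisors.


sigma(n) = sum of divisors.
Divisors of 940: [1, 2, 4, 5, 10, 20, 47, 94, 188, 235, 470, 940]
Sum = 2016


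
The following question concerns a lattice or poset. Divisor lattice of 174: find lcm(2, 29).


In a divisor lattice, join = lcm (least common multiple).
gcd(2,29) = 1
lcm(2,29) = 2*29/gcd = 58/1 = 58


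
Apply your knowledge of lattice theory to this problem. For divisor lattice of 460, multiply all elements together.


Divisors of 460: [1, 2, 4, 5, 10, 20, 23, 46, 92, 115, 230, 460]
Product = n^(d(n)/2) = 460^(12/2)
Product = 9474296896000000


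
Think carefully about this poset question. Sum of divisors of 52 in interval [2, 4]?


Interval [2,4] in divisors of 52: [2, 4]
Sum = 6


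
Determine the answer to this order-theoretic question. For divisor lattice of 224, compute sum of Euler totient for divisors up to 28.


Divisors of 224 up to 28: [1, 2, 4, 7, 8, 14, 16, 28]
phi values: [1, 1, 2, 6, 4, 6, 8, 12]
Sum = 40


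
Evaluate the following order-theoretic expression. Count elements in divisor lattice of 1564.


Divisors of 1564: [1, 2, 4, 17, 23, 34, 46, 68, 92, 391, 782, 1564]
Count: 12


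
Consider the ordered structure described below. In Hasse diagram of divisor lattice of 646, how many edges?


A cover relation a -< b holds when a < b with no c strictly between.
Cover relations:
  1 -< 2
  1 -< 17
  1 -< 19
  2 -< 34
  2 -< 38
  17 -< 34
  17 -< 323
  19 -< 38
  ...4 more
Total: 12


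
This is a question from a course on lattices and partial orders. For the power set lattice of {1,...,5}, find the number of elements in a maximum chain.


A chain is a totally ordered subset; we count the number of elements in a maximum chain.
Compute, for each element x, the size of the longest chain ending at x:
  {}: 1
  {1}: 2
  {2}: 2
  {3}: 2
  {4}: 2
  {5}: 2
  ...
A maximum chain: {} < {1} < {1,2} < {1,2,3} < {1,2,3,4} < {1,2,3,4,5}
Number of elements in the longest chain: 6


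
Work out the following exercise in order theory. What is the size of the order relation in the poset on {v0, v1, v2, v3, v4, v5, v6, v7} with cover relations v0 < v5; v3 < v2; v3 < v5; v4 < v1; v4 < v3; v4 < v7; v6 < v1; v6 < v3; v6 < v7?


The order relation is {(a,b) : a <= b}, reflexive so it includes (a,a).
Examples: (v0,v0), (v0,v5), (v1,v1), (v2,v2), (v3,v2), ...
Total ordered pairs: 21


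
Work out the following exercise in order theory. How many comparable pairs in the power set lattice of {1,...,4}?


A comparable pair {a,b} has a < b or b < a in the order.
Count unordered pairs where one element is strictly below the other.
Examples: {{},{1}}, {{},{2}}, {{},{3}}, {{},{4}}, ...
Total comparable pairs: 65


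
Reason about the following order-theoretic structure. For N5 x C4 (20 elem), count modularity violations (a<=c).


Modular law: if a <= c then a v (b ^ c) = (a v b) ^ c.
Check all triples (a,b,c) with a <= c among 20 elements.
  e.g. a=(a,0), b=(c,0), c=(b,0): lhs=(a,0) != rhs=(b,0)
  e.g. a=(a,0), b=(c,1), c=(b,0): lhs=(a,0) != rhs=(b,0)
Total violating triples: 40


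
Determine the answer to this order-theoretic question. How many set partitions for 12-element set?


B(n) = number of set partitions of an n-element set.
B(n) satisfies the recurrence: B(n+1) = sum_k C(n,k)*B(k).
B(12) = 4213597


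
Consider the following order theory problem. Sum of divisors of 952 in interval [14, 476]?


Interval [14,476] in divisors of 952: [14, 28, 238, 476]
Sum = 756


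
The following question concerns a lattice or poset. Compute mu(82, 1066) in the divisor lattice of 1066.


In a divisor lattice, mu(a,b) = mu(b/a) where mu is the classical Mobius function.
b/a = 1066/82 = 13
Prime factorization of 13: primes [13]
13 is squarefree with 1 prime factor(s), so mu(13) = (-1)^1 = -1


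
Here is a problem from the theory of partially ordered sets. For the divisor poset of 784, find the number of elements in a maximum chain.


A chain is a totally ordered subset; we count the number of elements in a maximum chain.
Compute, for each element x, the size of the longest chain ending at x:
  1: 1
  2: 2
  7: 2
  4: 3
  49: 3
  8: 4
  ...
A maximum chain: 1 < 2 < 4 < 8 < 16 < 112 < 784
Number of elements in the longest chain: 7


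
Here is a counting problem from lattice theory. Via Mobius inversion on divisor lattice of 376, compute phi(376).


phi(n) = n * prod_{p|n} (1 - 1/p).
Prime divisors of 376: [2, 47]
phi(376) = 376 * (1 - 1/2) * (1 - 1/47)
phi(376) = 184


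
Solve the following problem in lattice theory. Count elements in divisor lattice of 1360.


Divisors of 1360: [1, 2, 4, 5, 8, 10, 16, 17, 20, 34, 40, 68, 80, 85, 136, 170, 272, 340, 680, 1360]
Count: 20


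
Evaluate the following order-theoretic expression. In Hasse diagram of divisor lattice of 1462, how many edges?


A cover relation a -< b holds when a < b with no c strictly between.
Cover relations:
  1 -< 2
  1 -< 17
  1 -< 43
  2 -< 34
  2 -< 86
  17 -< 34
  17 -< 731
  34 -< 1462
  ...4 more
Total: 12


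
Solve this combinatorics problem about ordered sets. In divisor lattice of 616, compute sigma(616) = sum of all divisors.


sigma(n) = sum of divisors.
Divisors of 616: [1, 2, 4, 7, 8, 11, 14, 22, 28, 44, 56, 77, 88, 154, 308, 616]
Sum = 1440


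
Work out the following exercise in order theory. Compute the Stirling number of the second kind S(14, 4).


S(n,k) = k*S(n-1,k) + S(n-1,k-1).
S(13,4) = 2532530, S(13,3) = 261625
S(14,4) = 4*2532530 + 261625 = 10130120 + 261625
S(14,4) = 10391745


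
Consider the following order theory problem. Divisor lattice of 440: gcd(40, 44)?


Meet=gcd.
gcd(40,44)=4


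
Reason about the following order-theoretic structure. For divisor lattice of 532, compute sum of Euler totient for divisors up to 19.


Divisors of 532 up to 19: [1, 2, 4, 7, 14, 19]
phi values: [1, 1, 2, 6, 6, 18]
Sum = 34


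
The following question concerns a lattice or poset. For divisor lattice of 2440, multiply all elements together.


Divisors of 2440: [1, 2, 4, 5, 8, 10, 20, 40, 61, 122, 244, 305, 488, 610, 1220, 2440]
Product = n^(d(n)/2) = 2440^(16/2)
Product = 1256373046458980761600000000


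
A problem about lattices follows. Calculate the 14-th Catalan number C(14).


C(n) = C(2n, n) / (n+1).
C(28, 14) = 40116600
C(14) = 40116600 / 15 = 2674440


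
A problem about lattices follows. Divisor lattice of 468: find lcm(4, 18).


In a divisor lattice, join = lcm (least common multiple).
gcd(4,18) = 2
lcm(4,18) = 4*18/gcd = 72/2 = 36


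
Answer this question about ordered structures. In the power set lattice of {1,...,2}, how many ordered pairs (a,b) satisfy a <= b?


The order relation is {(a,b) : a <= b}, reflexive so it includes (a,a).
Examples: ({},{}), ({},{1,2}), ({},{1}), ({},{2}), ({1,2},{1,2}), ...
Total ordered pairs: 9


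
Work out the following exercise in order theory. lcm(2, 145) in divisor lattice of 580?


Join=lcm.
gcd(2,145)=1
lcm=290


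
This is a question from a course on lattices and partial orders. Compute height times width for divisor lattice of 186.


Height = length of longest chain minus 1; width = size of largest antichain.
A maximum chain: 1 | 31 | 93 | 186  (height 3).
A maximum antichain: {2, 3, 31}  (width 3).
Product = 3 * 3 = 9


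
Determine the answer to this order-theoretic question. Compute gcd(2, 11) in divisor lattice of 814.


In a divisor lattice, meet = gcd (greatest common divisor).
By Euclidean algorithm or factoring: gcd(2,11) = 1


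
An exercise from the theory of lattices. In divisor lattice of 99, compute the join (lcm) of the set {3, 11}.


In a divisor lattice, join = lcm (least common multiple).
Compute lcm iteratively: start with first element, then lcm(current, next).
Elements: [3, 11]
lcm(3,11) = 33
Final lcm = 33


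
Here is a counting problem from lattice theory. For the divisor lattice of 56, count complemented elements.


An element a is complemented if some b has a meet b = bottom, a join b = top.
a is complemented iff gcd(a, n/a)=1, i.e. a is a unitary divisor of 56.
Complemented elements: 1, 7, 8, 56
Count: 4


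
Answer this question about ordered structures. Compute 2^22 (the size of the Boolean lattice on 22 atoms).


Power set = 2^n.
2^22 = 4194304


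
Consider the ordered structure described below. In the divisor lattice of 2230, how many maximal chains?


A maximal chain goes from the minimum element to a maximal element via cover relations.
Counting all min-to-max paths in the cover graph.
Total maximal chains: 6


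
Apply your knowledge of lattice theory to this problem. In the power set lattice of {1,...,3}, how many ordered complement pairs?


Complement pair (a,b): a meet b = bottom, a join b = top.
Here: A intersect B = {} and A union B = {1,...,3}.
Pairs found: ({},{1,2,3}), ({1},{2,3}), ({2},{1,3}), ({3},{1,2}), ... (4 more)
Total ordered pairs: 8


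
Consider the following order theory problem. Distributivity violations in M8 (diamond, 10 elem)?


Distributive law: a ^ (b v c) = (a ^ b) v (a ^ c).
Check all 10^3 = 1000 ordered triples (a,b,c).
  e.g. a=a1, b=a2, c=a3: lhs=a1 != rhs=0
  e.g. a=a1, b=a2, c=a4: lhs=a1 != rhs=0
Total violating triples: 336


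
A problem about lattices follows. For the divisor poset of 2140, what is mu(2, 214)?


In a divisor lattice, mu(a,b) = mu(b/a) where mu is the classical Mobius function.
b/a = 214/2 = 107
Prime factorization of 107: primes [107]
107 is squarefree with 1 prime factor(s), so mu(107) = (-1)^1 = -1


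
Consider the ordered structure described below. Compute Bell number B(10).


B(n) = number of set partitions of an n-element set.
B(n) satisfies the recurrence: B(n+1) = sum_k C(n,k)*B(k).
B(10) = 115975


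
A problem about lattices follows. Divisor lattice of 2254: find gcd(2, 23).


In a divisor lattice, meet = gcd (greatest common divisor).
By Euclidean algorithm or factoring: gcd(2,23) = 1


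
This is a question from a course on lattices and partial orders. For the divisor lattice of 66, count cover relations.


A cover relation a -< b holds when a < b with no c strictly between.
Cover relations:
  1 -< 2
  1 -< 3
  1 -< 11
  2 -< 6
  2 -< 22
  3 -< 6
  3 -< 33
  6 -< 66
  ...4 more
Total: 12


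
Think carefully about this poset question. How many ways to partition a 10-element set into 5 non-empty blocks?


S(n,k) = k*S(n-1,k) + S(n-1,k-1).
S(9,5) = 6951, S(9,4) = 7770
S(10,5) = 5*6951 + 7770 = 34755 + 7770
S(10,5) = 42525


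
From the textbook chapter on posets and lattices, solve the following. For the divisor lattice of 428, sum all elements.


sigma(n) = sum of divisors.
Divisors of 428: [1, 2, 4, 107, 214, 428]
Sum = 756


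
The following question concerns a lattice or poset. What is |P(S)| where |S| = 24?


Power set = 2^n.
2^24 = 16777216


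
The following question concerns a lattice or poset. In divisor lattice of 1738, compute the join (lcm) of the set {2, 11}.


In a divisor lattice, join = lcm (least common multiple).
Compute lcm iteratively: start with first element, then lcm(current, next).
Elements: [2, 11]
lcm(2,11) = 22
Final lcm = 22


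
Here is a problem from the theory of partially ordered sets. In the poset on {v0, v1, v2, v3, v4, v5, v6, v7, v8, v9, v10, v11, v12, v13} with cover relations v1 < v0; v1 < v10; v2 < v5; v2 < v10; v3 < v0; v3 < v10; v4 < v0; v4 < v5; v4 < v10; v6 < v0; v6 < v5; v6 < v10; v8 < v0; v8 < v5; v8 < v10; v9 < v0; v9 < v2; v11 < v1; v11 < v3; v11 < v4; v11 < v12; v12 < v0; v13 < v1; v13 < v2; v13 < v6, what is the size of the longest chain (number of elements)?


A chain is a totally ordered subset; we count the number of elements in a maximum chain.
Compute, for each element x, the size of the longest chain ending at x:
  v7: 1
  v8: 1
  v9: 1
  v11: 1
  v13: 1
  v3: 2
  ...
A maximum chain: v11 < v1 < v0
Number of elements in the longest chain: 3


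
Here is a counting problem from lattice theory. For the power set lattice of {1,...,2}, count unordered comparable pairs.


A comparable pair {a,b} has a < b or b < a in the order.
Count unordered pairs where one element is strictly below the other.
Examples: {{},{1}}, {{},{2}}, {{},{1,2}}, {{1},{1,2}}, ...
Total comparable pairs: 5


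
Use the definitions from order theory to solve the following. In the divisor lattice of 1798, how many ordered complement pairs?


Complement pair (a,b): a meet b = bottom, a join b = top.
Here: gcd(a,b)=1 and lcm(a,b)=1798, i.e. a*b=1798 with a,b coprime.
Pairs found: (1,1798), (2,899), (29,62), (31,58), ... (4 more)
Total ordered pairs: 8


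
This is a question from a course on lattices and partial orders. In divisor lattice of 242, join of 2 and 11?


In a divisor lattice, join = lcm (least common multiple).
gcd(2,11) = 1
lcm(2,11) = 2*11/gcd = 22/1 = 22


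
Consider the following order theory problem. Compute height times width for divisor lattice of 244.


Height = length of longest chain minus 1; width = size of largest antichain.
A maximum chain: 1 | 61 | 122 | 244  (height 3).
A maximum antichain: {2, 61}  (width 2).
Product = 3 * 2 = 6


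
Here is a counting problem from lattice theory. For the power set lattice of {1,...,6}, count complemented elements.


An element a is complemented if some b has a meet b = bottom, a join b = top.
every subset A has complement S\A, so all elements are complemented.
Complemented elements: {}, {1}, {2}, {3}, {4}, {5}, ... (58 more)
Count: 64


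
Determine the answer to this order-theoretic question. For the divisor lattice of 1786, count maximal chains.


A maximal chain goes from the minimum element to a maximal element via cover relations.
Counting all min-to-max paths in the cover graph.
Total maximal chains: 6


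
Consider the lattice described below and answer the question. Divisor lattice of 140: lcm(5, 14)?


Join=lcm.
gcd(5,14)=1
lcm=70


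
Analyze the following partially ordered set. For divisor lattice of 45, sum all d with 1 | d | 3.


Interval [1,3] in divisors of 45: [1, 3]
Sum = 4


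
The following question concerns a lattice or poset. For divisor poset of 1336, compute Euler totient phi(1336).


phi(n) = n * prod_{p|n} (1 - 1/p).
Prime divisors of 1336: [2, 167]
phi(1336) = 1336 * (1 - 1/2) * (1 - 1/167)
phi(1336) = 664


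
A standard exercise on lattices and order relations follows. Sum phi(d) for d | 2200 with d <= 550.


Divisors of 2200 up to 550: [1, 2, 4, 5, 8, 10, 11, 20, 22, 25, 40, 44, 50, 55, 88, 100, 110, 200, 220, 275, 440, 550]
phi values: [1, 1, 2, 4, 4, 4, 10, 8, 10, 20, 16, 20, 20, 40, 40, 40, 40, 80, 80, 200, 160, 200]
Sum = 1000
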